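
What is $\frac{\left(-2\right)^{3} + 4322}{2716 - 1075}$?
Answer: $\frac{1438}{547} \approx 2.6289$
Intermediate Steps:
$\frac{\left(-2\right)^{3} + 4322}{2716 - 1075} = \frac{-8 + 4322}{1641} = 4314 \cdot \frac{1}{1641} = \frac{1438}{547}$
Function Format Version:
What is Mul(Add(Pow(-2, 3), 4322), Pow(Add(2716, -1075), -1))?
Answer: Rational(1438, 547) ≈ 2.6289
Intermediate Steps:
Mul(Add(Pow(-2, 3), 4322), Pow(Add(2716, -1075), -1)) = Mul(Add(-8, 4322), Pow(1641, -1)) = Mul(4314, Rational(1, 1641)) = Rational(1438, 547)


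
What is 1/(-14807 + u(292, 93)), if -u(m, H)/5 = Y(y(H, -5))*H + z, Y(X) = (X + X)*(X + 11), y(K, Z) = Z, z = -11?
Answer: 1/13148 ≈ 7.6057e-5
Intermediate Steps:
Y(X) = 2*X*(11 + X) (Y(X) = (2*X)*(11 + X) = 2*X*(11 + X))
u(m, H) = 55 + 300*H (u(m, H) = -5*((2*(-5)*(11 - 5))*H - 11) = -5*((2*(-5)*6)*H - 11) = -5*(-60*H - 11) = -5*(-11 - 60*H) = 55 + 300*H)
1/(-14807 + u(292, 93)) = 1/(-14807 + (55 + 300*93)) = 1/(-14807 + (55 + 27900)) = 1/(-14807 + 27955) = 1/13148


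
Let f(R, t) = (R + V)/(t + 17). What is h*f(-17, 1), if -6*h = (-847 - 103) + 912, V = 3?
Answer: -133/27 ≈ -4.9259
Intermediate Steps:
h = 19/3 (h = -((-847 - 103) + 912)/6 = -(-950 + 912)/6 = -⅙*(-38) = 19/3 ≈ 6.3333)
f(R, t) = (3 + R)/(17 + t) (f(R, t) = (R + 3)/(t + 17) = (3 + R)/(17 + t))
h*f(-17, 1) = 19*((3 - 17)/(17 + 1))/3 = 19*(-14/18)/3 = 19*((1/18)*(-14))/3 = (19/3)*(-7/9) = -133/27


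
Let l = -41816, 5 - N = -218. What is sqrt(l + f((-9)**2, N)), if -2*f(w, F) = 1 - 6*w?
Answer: I*sqrt(166294)/2 ≈ 203.9*I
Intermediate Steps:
N = 223 (N = 5 - 1*(-218) = 5 + 218 = 223)
f(w, F) = -1/2 + 3*w (f(w, F) = -(1 - 6*w)/2 = -1/2 + 3*w)
sqrt(l + f((-9)**2, N)) = sqrt(-41816 + (-1/2 + 3*(-9)**2)) = sqrt(-41816 + (-1/2 + 3*81)) = sqrt(-41816 + (-1/2 + 243)) = sqrt(-41816 + 485/2) = sqrt(-83147/2) = I*sqrt(166294)/2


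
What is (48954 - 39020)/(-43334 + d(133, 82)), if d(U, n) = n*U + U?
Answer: -9934/32295 ≈ -0.30760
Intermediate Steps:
d(U, n) = U + U*n (d(U, n) = U*n + U = U + U*n)
(48954 - 39020)/(-43334 + d(133, 82)) = (48954 - 39020)/(-43334 + 133*(1 + 82)) = 9934/(-43334 + 133*83) = 9934/(-43334 + 11039) = 9934/(-32295) = 9934*(-1/32295) = -9934/32295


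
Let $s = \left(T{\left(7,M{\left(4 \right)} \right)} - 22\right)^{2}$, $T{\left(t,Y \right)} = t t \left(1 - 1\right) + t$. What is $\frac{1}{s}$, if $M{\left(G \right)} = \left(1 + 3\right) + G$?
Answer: $\frac{1}{225} \approx 0.0044444$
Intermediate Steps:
$M{\left(G \right)} = 4 + G$
$T{\left(t,Y \right)} = t$ ($T{\left(t,Y \right)} = t t 0 + t = t 0 + t = 0 + t = t$)
$s = 225$ ($s = \left(7 - 22\right)^{2} = \left(-15\right)^{2} = 225$)
$\frac{1}{s} = \frac{1}{225}$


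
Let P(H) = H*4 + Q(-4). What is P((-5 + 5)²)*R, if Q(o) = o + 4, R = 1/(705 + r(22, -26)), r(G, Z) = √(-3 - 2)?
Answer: 0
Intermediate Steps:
r(G, Z) = I*√5 (r(G, Z) = √(-5) = I*√5)
R = 1/(705 + I*√5) ≈ 0.0014184 - 4.499e-6*I
Q(o) = 4 + o
P(H) = 4*H (P(H) = H*4 + (4 - 4) = 4*H + 0 = 4*H)
P((-5 + 5)²)*R = (4*(-5 + 5)²)*(141/99406 - I*√5/497030) = (4*0²)*(141/99406 - I*√5/497030) = (4*0)*(141/99406 - I*√5/497030) = 0*(141/99406 - I*√5/497030) = 0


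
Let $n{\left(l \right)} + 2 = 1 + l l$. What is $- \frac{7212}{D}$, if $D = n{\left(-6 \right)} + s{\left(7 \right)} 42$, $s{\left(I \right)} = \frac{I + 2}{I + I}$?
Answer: $- \frac{3606}{31} \approx -116.32$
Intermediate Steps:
$n{\left(l \right)} = -1 + l^{2}$ ($n{\left(l \right)} = -2 + \left(1 + l l\right) = -2 + \left(1 + l^{2}\right) = -1 + l^{2}$)
$s{\left(I \right)} = \frac{2 + I}{2 I}$
$D = 62$ ($D = \left(-1 + \left(-6\right)^{2}\right) + \frac{2 + 7}{2 \cdot 7} \cdot 42 = \left(-1 + 36\right) + \frac{1}{2} \cdot \frac{1}{7} \cdot 9 \cdot 42 = 35 + \frac{9}{14} \cdot 42 = 35 + 27 = 62$)
$- \frac{7212}{D} = - \frac{7212}{62} = \left(-7212\right) \frac{1}{62} = - \frac{3606}{31}$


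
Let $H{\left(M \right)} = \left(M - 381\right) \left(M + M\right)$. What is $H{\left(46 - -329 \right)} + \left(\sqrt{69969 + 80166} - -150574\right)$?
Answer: $146074 + \sqrt{150135} \approx 1.4646 \cdot 10^{5}$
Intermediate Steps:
$H{\left(M \right)} = 2 M \left(-381 + M\right)$ ($H{\left(M \right)} = \left(-381 + M\right) 2 M = 2 M \left(-381 + M\right)$)
$H{\left(46 - -329 \right)} + \left(\sqrt{69969 + 80166} - -150574\right) = 2 \left(46 - -329\right) \left(-381 + \left(46 - -329\right)\right) + \left(\sqrt{69969 + 80166} - -150574\right) = 2 \left(46 + 329\right) \left(-381 + \left(46 + 329\right)\right) + \left(\sqrt{150135} + 150574\right) = 2 \cdot 375 \left(-381 + 375\right) + \left(150574 + \sqrt{150135}\right) = 2 \cdot 375 \left(-6\right) + \left(150574 + \sqrt{150135}\right) = -4500 + \left(150574 + \sqrt{150135}\right) = 146074 + \sqrt{150135}$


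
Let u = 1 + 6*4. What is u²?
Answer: 625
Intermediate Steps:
u = 25 (u = 1 + 24 = 25)
u² = 25² = 625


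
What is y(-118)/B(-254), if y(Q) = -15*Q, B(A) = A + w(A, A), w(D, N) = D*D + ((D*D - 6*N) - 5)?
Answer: 1770/130297 ≈ 0.013584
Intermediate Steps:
w(D, N) = -5 - 6*N + 2*D**2 (w(D, N) = D**2 + ((D**2 - 6*N) - 5) = D**2 + (-5 + D**2 - 6*N) = -5 - 6*N + 2*D**2)
B(A) = -5 - 5*A + 2*A**2 (B(A) = A + (-5 - 6*A + 2*A**2) = -5 - 5*A + 2*A**2)
y(-118)/B(-254) = (-15*(-118))/(-5 - 5*(-254) + 2*(-254)**2) = 1770/(-5 + 1270 + 2*64516) = 1770/(-5 + 1270 + 129032) = 1770/130297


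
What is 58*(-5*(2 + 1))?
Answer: -870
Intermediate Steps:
58*(-5*(2 + 1)) = 58*(-5*3) = 58*(-15) = -870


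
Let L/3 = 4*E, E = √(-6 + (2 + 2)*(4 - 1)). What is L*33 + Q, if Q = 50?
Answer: 50 + 396*√6 ≈ 1020.0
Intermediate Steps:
E = √6 (E = √(-6 + 4*3) = √(-6 + 12) = √6 ≈ 2.4495)
L = 12*√6 (L = 3*(4*√6) = 12*√6 ≈ 29.394)
L*33 + Q = (12*√6)*33 + 50 = 396*√6 + 50 = 50 + 396*√6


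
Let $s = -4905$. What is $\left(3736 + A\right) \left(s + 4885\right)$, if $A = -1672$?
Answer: $-41280$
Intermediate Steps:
$\left(3736 + A\right) \left(s + 4885\right) = \left(3736 - 1672\right) \left(-4905 + 4885\right) = 2064 \left(-20\right) = -41280$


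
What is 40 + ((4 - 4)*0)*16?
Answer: 40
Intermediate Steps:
40 + ((4 - 4)*0)*16 = 40 + (0*0)*16 = 40 + 0*16 = 40 + 0 = 40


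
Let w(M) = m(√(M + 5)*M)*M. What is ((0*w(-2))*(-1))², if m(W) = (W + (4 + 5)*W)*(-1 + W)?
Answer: 0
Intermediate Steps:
m(W) = 10*W*(-1 + W) (m(W) = (W + 9*W)*(-1 + W) = (10*W)*(-1 + W) = 10*W*(-1 + W))
w(M) = 10*M²*√(5 + M)*(-1 + M*√(5 + M)) (w(M) = (10*(√(M + 5)*M)*(-1 + √(M + 5)*M))*M = (10*(√(5 + M)*M)*(-1 + √(5 + M)*M))*M = (10*(M*√(5 + M))*(-1 + M*√(5 + M)))*M = (10*M*√(5 + M)*(-1 + M*√(5 + M)))*M = 10*M²*√(5 + M)*(-1 + M*√(5 + M)))
((0*w(-2))*(-1))² = ((0*(10*(-2)²*((-2)² - √(5 - 2) + 5*(-2))))*(-1))² = ((0*(10*4*(4 - √3 - 10)))*(-1))² = ((0*(10*4*(-6 - √3)))*(-1))² = ((0*(-240 - 40*√3))*(-1))² = (0*(-1))² = 0² = 0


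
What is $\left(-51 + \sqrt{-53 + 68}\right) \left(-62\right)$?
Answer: $3162 - 62 \sqrt{15} \approx 2921.9$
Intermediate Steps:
$\left(-51 + \sqrt{-53 + 68}\right) \left(-62\right) = \left(-51 + \sqrt{15}\right) \left(-62\right) = 3162 - 62 \sqrt{15}$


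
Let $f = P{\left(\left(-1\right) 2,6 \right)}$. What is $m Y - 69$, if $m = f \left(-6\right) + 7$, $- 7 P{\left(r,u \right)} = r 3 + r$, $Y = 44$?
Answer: $- \frac{439}{7} \approx -62.714$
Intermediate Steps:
$P{\left(r,u \right)} = - \frac{4 r}{7}$ ($P{\left(r,u \right)} = - \frac{r 3 + r}{7} = - \frac{3 r + r}{7} = - \frac{4 r}{7}$)
$f = \frac{8}{7}$ ($f = - \frac{4 \left(\left(-1\right) 2\right)}{7} = \left(- \frac{4}{7}\right) \left(-2\right) = \frac{8}{7} \approx 1.1429$)
$m = \frac{1}{7}$ ($m = \frac{8}{7} \left(-6\right) + 7 = - \frac{48}{7} + 7 = \frac{1}{7} \approx 0.14286$)
$m Y - 69 = \frac{1}{7} \cdot 44 - 69 = \frac{44}{7} - 69 = - \frac{439}{7}$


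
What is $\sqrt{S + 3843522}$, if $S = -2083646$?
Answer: $2 \sqrt{439969} \approx 1326.6$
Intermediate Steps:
$\sqrt{S + 3843522} = \sqrt{-2083646 + 3843522} = \sqrt{1759876} = 2 \sqrt{439969}$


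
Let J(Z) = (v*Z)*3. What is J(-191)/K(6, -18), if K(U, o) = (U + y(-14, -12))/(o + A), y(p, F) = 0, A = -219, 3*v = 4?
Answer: 30178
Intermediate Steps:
v = 4/3 (v = (⅓)*4 = 4/3 ≈ 1.3333)
K(U, o) = U/(-219 + o) (K(U, o) = (U + 0)/(o - 219) = U/(-219 + o))
J(Z) = 4*Z (J(Z) = (4*Z/3)*3 = 4*Z)
J(-191)/K(6, -18) = (4*(-191))/((6/(-219 - 18))) = -764/(6/(-237)) = -764/(6*(-1/237)) = -764/(-2/79) = -764*(-79/2) = 30178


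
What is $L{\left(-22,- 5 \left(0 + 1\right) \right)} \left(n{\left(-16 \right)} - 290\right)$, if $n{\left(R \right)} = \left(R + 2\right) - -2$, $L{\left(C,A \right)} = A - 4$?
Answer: $2718$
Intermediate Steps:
$L{\left(C,A \right)} = -4 + A$
$n{\left(R \right)} = 4 + R$ ($n{\left(R \right)} = \left(2 + R\right) + 2 = 4 + R$)
$L{\left(-22,- 5 \left(0 + 1\right) \right)} \left(n{\left(-16 \right)} - 290\right) = \left(-4 - 5 \left(0 + 1\right)\right) \left(\left(4 - 16\right) - 290\right) = \left(-4 - 5\right) \left(-12 - 290\right) = \left(-4 - 5\right) \left(-302\right) = \left(-9\right) \left(-302\right) = 2718$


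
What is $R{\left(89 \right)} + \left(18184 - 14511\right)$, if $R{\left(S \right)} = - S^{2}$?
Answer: $-4248$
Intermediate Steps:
$R{\left(89 \right)} + \left(18184 - 14511\right) = - 89^{2} + \left(18184 - 14511\right) = \left(-1\right) 7921 + 3673 = -7921 + 3673 = -4248$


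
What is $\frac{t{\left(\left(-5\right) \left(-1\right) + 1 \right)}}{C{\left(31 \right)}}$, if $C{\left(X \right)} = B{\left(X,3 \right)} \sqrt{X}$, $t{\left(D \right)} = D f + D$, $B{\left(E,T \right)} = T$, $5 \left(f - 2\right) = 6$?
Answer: $\frac{42 \sqrt{31}}{155} \approx 1.5087$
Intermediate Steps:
$f = \frac{16}{5}$ ($f = 2 + \frac{1}{5} \cdot 6 = 2 + \frac{6}{5} = \frac{16}{5} \approx 3.2$)
$t{\left(D \right)} = \frac{21 D}{5}$ ($t{\left(D \right)} = D \frac{16}{5} + D = \frac{16 D}{5} + D = \frac{21 D}{5}$)
$C{\left(X \right)} = 3 \sqrt{X}$
$\frac{t{\left(\left(-5\right) \left(-1\right) + 1 \right)}}{C{\left(31 \right)}} = \frac{\frac{21}{5} \left(\left(-5\right) \left(-1\right) + 1\right)}{3 \sqrt{31}} = \frac{21 \left(5 + 1\right)}{5} \frac{\sqrt{31}}{93} = \frac{21}{5} \cdot 6 \frac{\sqrt{31}}{93} = \frac{126 \frac{\sqrt{31}}{93}}{5} = \frac{42 \sqrt{31}}{155}$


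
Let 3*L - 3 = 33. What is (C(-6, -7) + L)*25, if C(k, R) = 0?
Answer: 300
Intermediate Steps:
L = 12 (L = 1 + (⅓)*33 = 1 + 11 = 12)
(C(-6, -7) + L)*25 = (0 + 12)*25 = 12*25 = 300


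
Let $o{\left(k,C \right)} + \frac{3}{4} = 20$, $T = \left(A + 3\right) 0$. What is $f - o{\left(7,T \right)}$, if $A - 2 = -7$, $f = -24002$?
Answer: $- \frac{96085}{4} \approx -24021.0$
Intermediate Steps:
$A = -5$ ($A = 2 - 7 = -5$)
$T = 0$ ($T = \left(-5 + 3\right) 0 = \left(-2\right) 0 = 0$)
$o{\left(k,C \right)} = \frac{77}{4}$ ($o{\left(k,C \right)} = - \frac{3}{4} + 20 = \frac{77}{4}$)
$f - o{\left(7,T \right)} = -24002 - \frac{77}{4} = - \frac{96085}{4}$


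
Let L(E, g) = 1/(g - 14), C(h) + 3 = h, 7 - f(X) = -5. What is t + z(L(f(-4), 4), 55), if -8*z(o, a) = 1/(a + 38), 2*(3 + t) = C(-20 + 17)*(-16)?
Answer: 33479/744 ≈ 44.999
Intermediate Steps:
f(X) = 12 (f(X) = 7 - 1*(-5) = 7 + 5 = 12)
C(h) = -3 + h
t = 45 (t = -3 + ((-3 + (-20 + 17))*(-16))/2 = -3 + ((-3 - 3)*(-16))/2 = -3 + (-6*(-16))/2 = -3 + (½)*96 = -3 + 48 = 45)
L(E, g) = 1/(-14 + g)
z(o, a) = -1/(8*(38 + a)) (z(o, a) = -1/(8*(a + 38)) = -1/(8*(38 + a)))
t + z(L(f(-4), 4), 55) = 45 - 1/(304 + 8*55) = 45 - 1/(304 + 440) = 45 - 1/744 = 33479/744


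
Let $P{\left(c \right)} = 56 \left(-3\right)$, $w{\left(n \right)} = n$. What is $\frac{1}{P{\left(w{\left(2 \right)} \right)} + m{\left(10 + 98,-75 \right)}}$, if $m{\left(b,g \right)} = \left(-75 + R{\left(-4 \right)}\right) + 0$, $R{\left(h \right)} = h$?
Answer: $- \frac{1}{247} \approx -0.0040486$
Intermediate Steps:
$m{\left(b,g \right)} = -79$ ($m{\left(b,g \right)} = \left(-75 - 4\right) + 0 = -79 + 0 = -79$)
$P{\left(c \right)} = -168$
$\frac{1}{P{\left(w{\left(2 \right)} \right)} + m{\left(10 + 98,-75 \right)}} = \frac{1}{-168 - 79} = \frac{1}{-247} = - \frac{1}{247}$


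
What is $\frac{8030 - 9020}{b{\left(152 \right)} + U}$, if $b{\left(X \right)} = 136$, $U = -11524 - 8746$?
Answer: $\frac{495}{10067} \approx 0.049171$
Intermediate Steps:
$U = -20270$ ($U = -11524 - 8746 = -20270$)
$\frac{8030 - 9020}{b{\left(152 \right)} + U} = \frac{8030 - 9020}{136 - 20270} = - \frac{990}{-20134} = \left(-990\right) \left(- \frac{1}{20134}\right) = \frac{495}{10067}$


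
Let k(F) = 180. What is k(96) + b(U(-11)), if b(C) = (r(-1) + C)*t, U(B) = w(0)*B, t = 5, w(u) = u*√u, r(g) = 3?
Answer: 195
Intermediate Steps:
w(u) = u^(3/2)
U(B) = 0 (U(B) = 0^(3/2)*B = 0*B = 0)
b(C) = 15 + 5*C (b(C) = (3 + C)*5 = 15 + 5*C)
k(96) + b(U(-11)) = 180 + (15 + 5*0) = 180 + (15 + 0) = 180 + 15 = 195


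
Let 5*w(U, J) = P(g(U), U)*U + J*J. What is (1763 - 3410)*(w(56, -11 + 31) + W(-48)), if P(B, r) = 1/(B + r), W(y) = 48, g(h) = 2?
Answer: -30614436/145 ≈ -2.1113e+5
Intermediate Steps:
w(U, J) = J²/5 + U/(5*(2 + U)) (w(U, J) = (U/(2 + U) + J*J)/5 = (U/(2 + U) + J²)/5 = (J² + U/(2 + U))/5 = J²/5 + U/(5*(2 + U)))
(1763 - 3410)*(w(56, -11 + 31) + W(-48)) = (1763 - 3410)*((56 + (-11 + 31)²*(2 + 56))/(5*(2 + 56)) + 48) = -1647*((⅕)*(56 + 20²*58)/58 + 48) = -1647*((⅕)*(1/58)*(56 + 400*58) + 48) = -1647*((⅕)*(1/58)*(56 + 23200) + 48) = -1647*((⅕)*(1/58)*23256 + 48) = -1647*(11628/145 + 48) = -1647*18588/145 = -30614436/145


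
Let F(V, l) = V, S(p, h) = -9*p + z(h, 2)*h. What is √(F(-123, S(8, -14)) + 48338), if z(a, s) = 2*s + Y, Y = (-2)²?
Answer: √48215 ≈ 219.58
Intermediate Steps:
Y = 4
z(a, s) = 4 + 2*s (z(a, s) = 2*s + 4 = 4 + 2*s)
S(p, h) = -9*p + 8*h (S(p, h) = -9*p + (4 + 2*2)*h = -9*p + (4 + 4)*h = -9*p + 8*h)
√(F(-123, S(8, -14)) + 48338) = √(-123 + 48338) = √48215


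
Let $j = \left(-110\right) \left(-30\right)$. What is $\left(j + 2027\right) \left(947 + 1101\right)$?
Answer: $10909696$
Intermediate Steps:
$j = 3300$
$\left(j + 2027\right) \left(947 + 1101\right) = \left(3300 + 2027\right) \left(947 + 1101\right) = 5327 \cdot 2048 = 10909696$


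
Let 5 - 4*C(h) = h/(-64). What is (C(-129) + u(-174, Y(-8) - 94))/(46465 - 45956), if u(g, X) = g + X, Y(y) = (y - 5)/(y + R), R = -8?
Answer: -68209/130304 ≈ -0.52346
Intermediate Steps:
Y(y) = (-5 + y)/(-8 + y) (Y(y) = (y - 5)/(y - 8) = (-5 + y)/(-8 + y))
C(h) = 5/4 + h/256 (C(h) = 5/4 - h/(4*(-64)) = 5/4 - h*(-1)/(4*64) = 5/4 - (-1)*h/256 = 5/4 + h/256)
u(g, X) = X + g
(C(-129) + u(-174, Y(-8) - 94))/(46465 - 45956) = ((5/4 + (1/256)*(-129)) + (((-5 - 8)/(-8 - 8) - 94) - 174))/(46465 - 45956) = ((5/4 - 129/256) + ((-13/(-16) - 94) - 174))/509 = (191/256 + ((-1/16*(-13) - 94) - 174))*(1/509) = (191/256 + ((13/16 - 94) - 174))*(1/509) = (191/256 + (-1491/16 - 174))*(1/509) = (191/256 - 4275/16)*(1/509) = -68209/256*1/509 = -68209/130304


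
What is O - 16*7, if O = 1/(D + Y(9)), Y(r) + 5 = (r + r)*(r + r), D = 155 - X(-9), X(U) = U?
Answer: -54095/483 ≈ -112.00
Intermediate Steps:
D = 164 (D = 155 - 1*(-9) = 155 + 9 = 164)
Y(r) = -5 + 4*r**2 (Y(r) = -5 + (r + r)*(r + r) = -5 + (2*r)*(2*r) = -5 + 4*r**2)
O = 1/483 (O = 1/(164 + (-5 + 4*9**2)) = 1/(164 + (-5 + 4*81)) = 1/(164 + (-5 + 324)) = 1/(164 + 319) = 1/483 ≈ 0.0020704)
O - 16*7 = 1/483 - 16*7 = 1/483 - 112 = -54095/483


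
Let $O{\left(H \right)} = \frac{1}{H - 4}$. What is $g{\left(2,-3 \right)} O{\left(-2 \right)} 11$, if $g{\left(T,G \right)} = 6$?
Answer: $-11$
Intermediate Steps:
$O{\left(H \right)} = \frac{1}{-4 + H}$
$g{\left(2,-3 \right)} O{\left(-2 \right)} 11 = \frac{6}{-4 - 2} \cdot 11 = \frac{6}{-6} \cdot 11 = 6 \left(- \frac{1}{6}\right) 11 = \left(-1\right) 11 = -11$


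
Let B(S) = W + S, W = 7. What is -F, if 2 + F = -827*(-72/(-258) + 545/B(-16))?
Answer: -19290655/387 ≈ -49847.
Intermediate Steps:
B(S) = 7 + S
F = 19290655/387 (F = -2 - 827*(-72/(-258) + 545/(7 - 16)) = -2 - 827*(-72*(-1/258) + 545/(-9)) = -2 - 827*(12/43 + 545*(-1/9)) = -2 - 827*(12/43 - 545/9) = -2 - 827*(-23327/387) = -2 + 19291429/387 = 19290655/387 ≈ 49847.)
-F = -1*19290655/387 = -19290655/387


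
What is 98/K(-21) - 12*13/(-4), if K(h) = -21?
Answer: 103/3 ≈ 34.333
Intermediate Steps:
98/K(-21) - 12*13/(-4) = 98/(-21) - 12*13/(-4) = 98*(-1/21) - 156*(-1/4) = -14/3 + 39 = 103/3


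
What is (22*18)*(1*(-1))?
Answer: -396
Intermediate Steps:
(22*18)*(1*(-1)) = 396*(-1) = -396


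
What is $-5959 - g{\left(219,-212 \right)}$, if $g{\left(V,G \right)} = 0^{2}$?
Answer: $-5959$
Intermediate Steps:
$g{\left(V,G \right)} = 0$
$-5959 - g{\left(219,-212 \right)} = -5959 - 0 = -5959 + 0 = -5959$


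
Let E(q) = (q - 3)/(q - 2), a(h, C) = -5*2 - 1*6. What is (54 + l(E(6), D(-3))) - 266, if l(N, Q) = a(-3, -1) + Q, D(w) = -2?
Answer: -230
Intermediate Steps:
a(h, C) = -16 (a(h, C) = -10 - 6 = -16)
E(q) = (-3 + q)/(-2 + q)
l(N, Q) = -16 + Q
(54 + l(E(6), D(-3))) - 266 = (54 + (-16 - 2)) - 266 = (54 - 18) - 266 = 36 - 266 = -230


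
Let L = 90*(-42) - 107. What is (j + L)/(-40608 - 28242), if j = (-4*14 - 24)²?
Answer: -2513/68850 ≈ -0.036500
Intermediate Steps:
L = -3887 (L = -3780 - 107 = -3887)
j = 6400 (j = (-56 - 24)² = (-80)² = 6400)
(j + L)/(-40608 - 28242) = (6400 - 3887)/(-40608 - 28242) = 2513/(-68850) = 2513*(-1/68850) = -2513/68850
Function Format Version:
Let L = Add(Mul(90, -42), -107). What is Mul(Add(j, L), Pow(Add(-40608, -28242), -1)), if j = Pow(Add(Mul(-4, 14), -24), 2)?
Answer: Rational(-2513, 68850) ≈ -0.036500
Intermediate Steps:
L = -3887 (L = Add(-3780, -107) = -3887)
j = 6400 (j = Pow(Add(-56, -24), 2) = Pow(-80, 2) = 6400)
Mul(Add(j, L), Pow(Add(-40608, -28242), -1)) = Mul(Add(6400, -3887), Pow(Add(-40608, -28242), -1)) = Mul(2513, Pow(-68850, -1)) = Mul(2513, Rational(-1, 68850)) = Rational(-2513, 68850)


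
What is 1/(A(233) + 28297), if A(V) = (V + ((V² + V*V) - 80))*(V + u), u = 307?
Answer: 1/58743037 ≈ 1.7023e-8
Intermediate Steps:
A(V) = (307 + V)*(-80 + V + 2*V²) (A(V) = (V + ((V² + V*V) - 80))*(V + 307) = (V + ((V² + V²) - 80))*(307 + V) = (V + (2*V² - 80))*(307 + V) = (V + (-80 + 2*V²))*(307 + V) = (-80 + V + 2*V²)*(307 + V) = (307 + V)*(-80 + V + 2*V²))
1/(A(233) + 28297) = 1/((-24560 + 2*233³ + 227*233 + 615*233²) + 28297) = 1/((-24560 + 2*12649337 + 52891 + 615*54289) + 28297) = 1/((-24560 + 25298674 + 52891 + 33387735) + 28297) = 1/(58714740 + 28297) = 1/58743037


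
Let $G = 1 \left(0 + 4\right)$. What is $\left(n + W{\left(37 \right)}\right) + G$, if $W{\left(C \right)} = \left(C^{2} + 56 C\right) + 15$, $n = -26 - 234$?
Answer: $3200$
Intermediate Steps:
$G = 4$ ($G = 1 \cdot 4 = 4$)
$n = -260$ ($n = -26 - 234 = -260$)
$W{\left(C \right)} = 15 + C^{2} + 56 C$
$\left(n + W{\left(37 \right)}\right) + G = \left(-260 + \left(15 + 37^{2} + 56 \cdot 37\right)\right) + 4 = \left(-260 + \left(15 + 1369 + 2072\right)\right) + 4 = \left(-260 + 3456\right) + 4 = 3196 + 4 = 3200$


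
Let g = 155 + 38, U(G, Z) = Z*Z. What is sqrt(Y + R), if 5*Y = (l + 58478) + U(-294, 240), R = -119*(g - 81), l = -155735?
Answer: I*sqrt(531485)/5 ≈ 145.81*I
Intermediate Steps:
U(G, Z) = Z**2
g = 193
R = -13328 (R = -119*(193 - 81) = -119*112 = -13328)
Y = -39657/5 (Y = ((-155735 + 58478) + 240**2)/5 = (-97257 + 57600)/5 = (1/5)*(-39657) = -39657/5 ≈ -7931.4)
sqrt(Y + R) = sqrt(-39657/5 - 13328) = sqrt(-106297/5) = I*sqrt(531485)/5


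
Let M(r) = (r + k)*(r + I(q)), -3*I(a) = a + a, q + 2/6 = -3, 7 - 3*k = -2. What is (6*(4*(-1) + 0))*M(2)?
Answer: -1520/3 ≈ -506.67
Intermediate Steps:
k = 3 (k = 7/3 - ⅓*(-2) = 7/3 + ⅔ = 3)
q = -10/3 (q = -⅓ - 3 = -10/3 ≈ -3.3333)
I(a) = -2*a/3 (I(a) = -(a + a)/3 = -2*a/3)
M(r) = (3 + r)*(20/9 + r) (M(r) = (r + 3)*(r - ⅔*(-10/3)) = (3 + r)*(r + 20/9) = (3 + r)*(20/9 + r))
(6*(4*(-1) + 0))*M(2) = (6*(4*(-1) + 0))*(20/3 + 2² + (47/9)*2) = (6*(-4 + 0))*(20/3 + 4 + 94/9) = (6*(-4))*(190/9) = -24*190/9 = -1520/3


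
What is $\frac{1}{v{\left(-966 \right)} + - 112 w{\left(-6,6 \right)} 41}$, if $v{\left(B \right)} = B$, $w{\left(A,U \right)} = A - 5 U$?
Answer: $\frac{1}{164346} \approx 6.0847 \cdot 10^{-6}$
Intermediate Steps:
$\frac{1}{v{\left(-966 \right)} + - 112 w{\left(-6,6 \right)} 41} = \frac{1}{-966 + - 112 \left(-6 - 30\right) 41} = \frac{1}{-966 + \left(-112\right) \left(-36\right) 41} = \frac{1}{-966 + 4032 \cdot 41} = \frac{1}{-966 + 165312} = \frac{1}{164346}$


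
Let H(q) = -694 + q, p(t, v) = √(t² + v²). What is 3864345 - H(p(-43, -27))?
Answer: 3865039 - √2578 ≈ 3.8650e+6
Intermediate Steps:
3864345 - H(p(-43, -27)) = 3864345 - (-694 + √((-43)² + (-27)²)) = 3864345 - (-694 + √(1849 + 729)) = 3864345 - (-694 + √2578) = 3864345 + (694 - √2578) = 3865039 - √2578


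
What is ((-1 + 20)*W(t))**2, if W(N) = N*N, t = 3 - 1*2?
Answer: 361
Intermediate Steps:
t = 1 (t = 3 - 2 = 1)
W(N) = N**2
((-1 + 20)*W(t))**2 = ((-1 + 20)*1**2)**2 = (19*1)**2 = 19**2 = 361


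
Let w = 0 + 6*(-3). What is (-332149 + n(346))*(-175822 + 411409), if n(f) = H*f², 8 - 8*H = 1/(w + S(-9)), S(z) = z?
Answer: -898485862637/18 ≈ -4.9916e+10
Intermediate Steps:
w = -18 (w = 0 - 18 = -18)
H = 217/216 (H = 1 - 1/(8*(-18 - 9)) = 1 - ⅛/(-27) = 1 - ⅛*(-1/27) = 1 + 1/216 = 217/216 ≈ 1.0046)
n(f) = 217*f²/216
(-332149 + n(346))*(-175822 + 411409) = (-332149 + (217/216)*346²)*(-175822 + 411409) = (-332149 + (217/216)*119716)*235587 = (-332149 + 6494593/54)*235587 = -11441453/54*235587 = -898485862637/18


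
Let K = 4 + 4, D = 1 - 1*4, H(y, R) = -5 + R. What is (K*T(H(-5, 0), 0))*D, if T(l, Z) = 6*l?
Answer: 720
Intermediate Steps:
D = -3 (D = 1 - 4 = -3)
K = 8
(K*T(H(-5, 0), 0))*D = (8*(6*(-5 + 0)))*(-3) = (8*(6*(-5)))*(-3) = (8*(-30))*(-3) = -240*(-3) = 720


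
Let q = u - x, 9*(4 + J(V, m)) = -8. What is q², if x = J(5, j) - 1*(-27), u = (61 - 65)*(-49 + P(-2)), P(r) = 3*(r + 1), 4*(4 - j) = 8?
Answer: 2798929/81 ≈ 34555.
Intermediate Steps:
j = 2 (j = 4 - ¼*8 = 4 - 2 = 2)
J(V, m) = -44/9 (J(V, m) = -4 + (⅑)*(-8) = -4 - 8/9 = -44/9)
P(r) = 3 + 3*r (P(r) = 3*(1 + r) = 3 + 3*r)
u = 208 (u = (61 - 65)*(-49 + (3 + 3*(-2))) = -4*(-49 + (3 - 6)) = -4*(-49 - 3) = -4*(-52) = 208)
x = 199/9 (x = -44/9 - 1*(-27) = -44/9 + 27 = 199/9 ≈ 22.111)
q = 1673/9 (q = 208 - 1*199/9 = 208 - 199/9 = 1673/9 ≈ 185.89)
q² = (1673/9)² = 2798929/81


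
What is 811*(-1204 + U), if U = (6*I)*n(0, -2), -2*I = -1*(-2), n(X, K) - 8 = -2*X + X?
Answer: -1015372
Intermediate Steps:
n(X, K) = 8 - X (n(X, K) = 8 + (-2*X + X) = 8 - X)
I = -1 (I = -(-1)*(-2)/2 = -½*2 = -1)
U = -48 (U = (6*(-1))*(8 - 1*0) = -6*(8 + 0) = -6*8 = -48)
811*(-1204 + U) = 811*(-1204 - 48) = 811*(-1252) = -1015372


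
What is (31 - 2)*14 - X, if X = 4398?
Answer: -3992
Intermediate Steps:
(31 - 2)*14 - X = (31 - 2)*14 - 1*4398 = 29*14 - 4398 = 406 - 4398 = -3992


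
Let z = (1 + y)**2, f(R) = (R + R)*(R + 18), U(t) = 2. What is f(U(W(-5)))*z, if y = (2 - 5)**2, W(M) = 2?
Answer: 8000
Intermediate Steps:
y = 9 (y = (-3)**2 = 9)
f(R) = 2*R*(18 + R) (f(R) = (2*R)*(18 + R) = 2*R*(18 + R))
z = 100 (z = (1 + 9)**2 = 10**2 = 100)
f(U(W(-5)))*z = (2*2*(18 + 2))*100 = (2*2*20)*100 = 80*100 = 8000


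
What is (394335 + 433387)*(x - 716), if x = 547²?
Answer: 247069222946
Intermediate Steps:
x = 299209
(394335 + 433387)*(x - 716) = (394335 + 433387)*(299209 - 716) = 827722*298493 = 247069222946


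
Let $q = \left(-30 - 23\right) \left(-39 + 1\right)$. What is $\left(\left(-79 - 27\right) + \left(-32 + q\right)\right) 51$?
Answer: $95676$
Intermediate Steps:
$q = 2014$ ($q = \left(-53\right) \left(-38\right) = 2014$)
$\left(\left(-79 - 27\right) + \left(-32 + q\right)\right) 51 = \left(\left(-79 - 27\right) + \left(-32 + 2014\right)\right) 51 = \left(\left(-79 - 27\right) + 1982\right) 51 = \left(-106 + 1982\right) 51 = 1876 \cdot 51 = 95676$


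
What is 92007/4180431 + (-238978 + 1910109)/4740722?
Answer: 353439402215/943726724342 ≈ 0.37451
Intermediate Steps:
92007/4180431 + (-238978 + 1910109)/4740722 = 92007*(1/4180431) + 1671131*(1/4740722) = 30669/1393477 + 238733/677246 = 353439402215/943726724342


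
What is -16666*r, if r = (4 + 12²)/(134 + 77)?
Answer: -2466568/211 ≈ -11690.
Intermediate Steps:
r = 148/211 (r = (4 + 144)/211 = 148*(1/211) = 148/211 ≈ 0.70142)
-16666*r = -16666*148/211 = -2466568/211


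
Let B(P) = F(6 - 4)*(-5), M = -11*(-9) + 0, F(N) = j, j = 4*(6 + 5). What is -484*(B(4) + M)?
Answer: 58564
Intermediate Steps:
j = 44 (j = 4*11 = 44)
F(N) = 44
M = 99 (M = 99 + 0 = 99)
B(P) = -220 (B(P) = 44*(-5) = -220)
-484*(B(4) + M) = -484*(-220 + 99) = -484*(-121) = 58564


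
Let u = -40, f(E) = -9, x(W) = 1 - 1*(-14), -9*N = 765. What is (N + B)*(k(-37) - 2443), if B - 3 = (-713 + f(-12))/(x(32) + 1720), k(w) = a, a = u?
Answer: 355049136/1735 ≈ 2.0464e+5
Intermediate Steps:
N = -85 (N = -⅑*765 = -85)
x(W) = 15 (x(W) = 1 + 14 = 15)
a = -40
k(w) = -40
B = 4483/1735 (B = 3 + (-713 - 9)/(15 + 1720) = 3 - 722/1735 = 4483/1735 ≈ 2.5839)
(N + B)*(k(-37) - 2443) = (-85 + 4483/1735)*(-40 - 2443) = -142992/1735*(-2483) = 355049136/1735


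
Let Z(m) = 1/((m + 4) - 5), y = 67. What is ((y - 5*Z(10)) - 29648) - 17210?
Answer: -421124/9 ≈ -46792.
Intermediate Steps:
Z(m) = 1/(-1 + m) (Z(m) = 1/((4 + m) - 5) = 1/(-1 + m))
((y - 5*Z(10)) - 29648) - 17210 = ((67 - 5/(-1 + 10)) - 29648) - 17210 = ((67 - 5/9) - 29648) - 17210 = (598/9 - 29648) - 17210 = -266234/9 - 17210 = -421124/9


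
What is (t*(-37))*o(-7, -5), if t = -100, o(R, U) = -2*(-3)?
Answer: 22200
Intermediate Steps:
o(R, U) = 6
(t*(-37))*o(-7, -5) = -100*(-37)*6 = 3700*6 = 22200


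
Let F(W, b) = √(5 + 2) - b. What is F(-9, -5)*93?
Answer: 465 + 93*√7 ≈ 711.05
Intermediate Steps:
F(W, b) = √7 - b
F(-9, -5)*93 = (√7 - 1*(-5))*93 = (√7 + 5)*93 = (5 + √7)*93 = 465 + 93*√7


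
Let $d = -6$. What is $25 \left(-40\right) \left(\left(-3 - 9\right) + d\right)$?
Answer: $18000$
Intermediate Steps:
$25 \left(-40\right) \left(\left(-3 - 9\right) + d\right) = 25 \left(-40\right) \left(\left(-3 - 9\right) - 6\right) = - 1000 \left(-12 - 6\right) = \left(-1000\right) \left(-18\right) = 18000$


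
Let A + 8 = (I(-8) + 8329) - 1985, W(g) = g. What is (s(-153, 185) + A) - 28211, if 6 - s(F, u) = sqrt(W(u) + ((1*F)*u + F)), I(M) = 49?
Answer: -21820 - 7*I*sqrt(577) ≈ -21820.0 - 168.15*I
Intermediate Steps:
s(F, u) = 6 - sqrt(F + u + F*u) (s(F, u) = 6 - sqrt(u + ((1*F)*u + F)) = 6 - sqrt(u + (F*u + F)) = 6 - sqrt(u + (F + F*u)) = 6 - sqrt(F + u + F*u))
A = 6385 (A = -8 + ((49 + 8329) - 1985) = -8 + (8378 - 1985) = -8 + 6393 = 6385)
(s(-153, 185) + A) - 28211 = ((6 - sqrt(-153 + 185 - 153*185)) + 6385) - 28211 = ((6 - sqrt(-153 + 185 - 28305)) + 6385) - 28211 = ((6 - sqrt(-28273)) + 6385) - 28211 = ((6 - 7*I*sqrt(577)) + 6385) - 28211 = (6391 - 7*I*sqrt(577)) - 28211 = -21820 - 7*I*sqrt(577)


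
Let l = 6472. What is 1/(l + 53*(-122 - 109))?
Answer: -1/5771 ≈ -0.00017328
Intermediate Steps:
1/(l + 53*(-122 - 109)) = 1/(6472 + 53*(-122 - 109)) = 1/(6472 + 53*(-231)) = 1/(6472 - 12243) = 1/(-5771) = -1/5771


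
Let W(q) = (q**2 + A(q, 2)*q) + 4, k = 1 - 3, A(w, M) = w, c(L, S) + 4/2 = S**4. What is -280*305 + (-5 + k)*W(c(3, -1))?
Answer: -85442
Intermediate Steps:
c(L, S) = -2 + S**4
k = -2
W(q) = 4 + 2*q**2 (W(q) = (q**2 + q*q) + 4 = (q**2 + q**2) + 4 = 2*q**2 + 4 = 4 + 2*q**2)
-280*305 + (-5 + k)*W(c(3, -1)) = -280*305 + (-5 - 2)*(4 + 2*(-2 + (-1)**4)**2) = -85400 - 7*(4 + 2*(-2 + 1)**2) = -85400 - 7*(4 + 2*(-1)**2) = -85400 - 7*(4 + 2*1) = -85400 - 7*(4 + 2) = -85400 - 7*6 = -85400 - 42 = -85442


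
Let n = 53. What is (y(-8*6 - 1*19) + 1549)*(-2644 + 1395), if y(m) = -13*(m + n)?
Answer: -2162019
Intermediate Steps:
y(m) = -689 - 13*m (y(m) = -13*(m + 53) = -13*(53 + m) = -689 - 13*m)
(y(-8*6 - 1*19) + 1549)*(-2644 + 1395) = ((-689 - 13*(-8*6 - 1*19)) + 1549)*(-2644 + 1395) = ((-689 - 13*(-48 - 19)) + 1549)*(-1249) = ((-689 - 13*(-67)) + 1549)*(-1249) = ((-689 + 871) + 1549)*(-1249) = (182 + 1549)*(-1249) = 1731*(-1249) = -2162019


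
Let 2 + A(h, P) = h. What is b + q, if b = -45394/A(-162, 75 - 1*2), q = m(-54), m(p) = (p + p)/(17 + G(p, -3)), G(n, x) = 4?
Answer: 155927/574 ≈ 271.65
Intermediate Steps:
A(h, P) = -2 + h
m(p) = 2*p/21 (m(p) = (p + p)/(17 + 4) = (2*p)/21 = (2*p)*(1/21) = 2*p/21)
q = -36/7 (q = (2/21)*(-54) = -36/7 ≈ -5.1429)
b = 22697/82 (b = -45394/(-2 - 162) = -45394/(-164) = -45394*(-1/164) = 22697/82 ≈ 276.79)
b + q = 22697/82 - 36/7 = 155927/574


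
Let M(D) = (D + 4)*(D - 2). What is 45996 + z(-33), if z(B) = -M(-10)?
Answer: 45924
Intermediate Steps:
M(D) = (-2 + D)*(4 + D) (M(D) = (4 + D)*(-2 + D) = (-2 + D)*(4 + D))
z(B) = -72 (z(B) = -(-8 + (-10)² + 2*(-10)) = -(-8 + 100 - 20) = -1*72 = -72)
45996 + z(-33) = 45996 - 72 = 45924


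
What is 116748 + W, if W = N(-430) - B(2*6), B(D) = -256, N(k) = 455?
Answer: 117459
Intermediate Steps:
W = 711 (W = 455 - 1*(-256) = 455 + 256 = 711)
116748 + W = 116748 + 711 = 117459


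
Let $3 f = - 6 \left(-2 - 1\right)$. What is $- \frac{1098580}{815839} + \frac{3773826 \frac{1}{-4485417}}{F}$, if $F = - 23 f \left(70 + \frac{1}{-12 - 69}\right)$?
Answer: $- \frac{214150678619278877}{159045111638192327} \approx -1.3465$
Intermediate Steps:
$f = 6$ ($f = \frac{\left(-6\right) \left(-2 - 1\right)}{3} = \frac{\left(-6\right) \left(-3\right)}{3} = \frac{1}{3} \cdot 18 = 6$)
$F = - \frac{260774}{27}$ ($F = \left(-23\right) 6 \left(70 + \frac{1}{-12 - 69}\right) = - 138 \left(70 + \frac{1}{-81}\right) = - 138 \left(70 - \frac{1}{81}\right) = \left(-138\right) \frac{5669}{81} = - \frac{260774}{27} \approx -9658.3$)
$- \frac{1098580}{815839} + \frac{3773826 \frac{1}{-4485417}}{F} = - \frac{1098580}{815839} + \frac{3773826 \frac{1}{-4485417}}{- \frac{260774}{27}} = \left(-1098580\right) \frac{1}{815839} + 3773826 \left(- \frac{1}{4485417}\right) \left(- \frac{27}{260774}\right) = - \frac{1098580}{815839} - - \frac{16982217}{194946688793} = - \frac{1098580}{815839} + \frac{16982217}{194946688793} = - \frac{214150678619278877}{159045111638192327}$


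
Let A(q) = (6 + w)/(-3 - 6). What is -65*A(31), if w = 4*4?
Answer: 1430/9 ≈ 158.89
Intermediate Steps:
w = 16
A(q) = -22/9 (A(q) = (6 + 16)/(-3 - 6) = 22/(-9) = 22*(-⅑) = -22/9)
-65*A(31) = -65*(-22/9) = 1430/9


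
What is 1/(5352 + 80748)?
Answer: 1/86100 ≈ 1.1614e-5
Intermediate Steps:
1/(5352 + 80748) = 1/86100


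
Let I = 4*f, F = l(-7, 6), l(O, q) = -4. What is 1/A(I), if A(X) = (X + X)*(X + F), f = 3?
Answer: 1/192 ≈ 0.0052083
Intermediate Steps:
F = -4
I = 12 (I = 4*3 = 12)
A(X) = 2*X*(-4 + X) (A(X) = (X + X)*(X - 4) = (2*X)*(-4 + X) = 2*X*(-4 + X))
1/A(I) = 1/(2*12*(-4 + 12)) = 1/(2*12*8) = 1/192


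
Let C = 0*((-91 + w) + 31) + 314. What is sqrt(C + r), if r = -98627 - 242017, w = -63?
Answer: I*sqrt(340330) ≈ 583.38*I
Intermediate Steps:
r = -340644
C = 314 (C = 0*((-91 - 63) + 31) + 314 = 0*(-154 + 31) + 314 = 0*(-123) + 314 = 0 + 314 = 314)
sqrt(C + r) = sqrt(314 - 340644) = sqrt(-340330) = I*sqrt(340330)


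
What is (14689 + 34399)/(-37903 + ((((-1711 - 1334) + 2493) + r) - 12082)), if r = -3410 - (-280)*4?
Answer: -49088/52827 ≈ -0.92922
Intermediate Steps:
r = -2290 (r = -3410 - 1*(-1120) = -3410 + 1120 = -2290)
(14689 + 34399)/(-37903 + ((((-1711 - 1334) + 2493) + r) - 12082)) = (14689 + 34399)/(-37903 + ((((-1711 - 1334) + 2493) - 2290) - 12082)) = 49088/(-37903 + (((-3045 + 2493) - 2290) - 12082)) = 49088/(-37903 + ((-552 - 2290) - 12082)) = 49088/(-37903 + (-2842 - 12082)) = 49088/(-37903 - 14924) = 49088/(-52827) = 49088*(-1/52827) = -49088/52827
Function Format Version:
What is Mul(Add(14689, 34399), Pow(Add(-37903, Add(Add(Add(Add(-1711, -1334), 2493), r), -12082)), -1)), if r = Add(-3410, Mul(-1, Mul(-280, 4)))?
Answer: Rational(-49088, 52827) ≈ -0.92922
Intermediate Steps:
r = -2290 (r = Add(-3410, Mul(-1, -1120)) = Add(-3410, 1120) = -2290)
Mul(Add(14689, 34399), Pow(Add(-37903, Add(Add(Add(Add(-1711, -1334), 2493), r), -12082)), -1)) = Mul(Add(14689, 34399), Pow(Add(-37903, Add(Add(Add(Add(-1711, -1334), 2493), -2290), -12082)), -1)) = Mul(49088, Pow(Add(-37903, Add(Add(Add(-3045, 2493), -2290), -12082)), -1)) = Mul(49088, Pow(Add(-37903, Add(Add(-552, -2290), -12082)), -1)) = Mul(49088, Pow(Add(-37903, Add(-2842, -12082)), -1)) = Mul(49088, Pow(Add(-37903, -14924), -1)) = Mul(49088, Pow(-52827, -1)) = Mul(49088, Rational(-1, 52827)) = Rational(-49088, 52827)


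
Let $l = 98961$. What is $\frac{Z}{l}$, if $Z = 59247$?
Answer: $\frac{19749}{32987} \approx 0.59869$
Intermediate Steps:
$\frac{Z}{l} = \frac{59247}{98961} = 59247 \cdot \frac{1}{98961} = \frac{19749}{32987}$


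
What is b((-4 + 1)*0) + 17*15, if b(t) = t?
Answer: 255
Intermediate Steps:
b((-4 + 1)*0) + 17*15 = (-4 + 1)*0 + 17*15 = -3*0 + 255 = 0 + 255 = 255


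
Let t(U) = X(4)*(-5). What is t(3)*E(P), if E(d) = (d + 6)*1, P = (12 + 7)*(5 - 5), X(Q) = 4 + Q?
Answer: -240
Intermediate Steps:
P = 0 (P = 19*0 = 0)
E(d) = 6 + d (E(d) = (6 + d)*1 = 6 + d)
t(U) = -40 (t(U) = (4 + 4)*(-5) = 8*(-5) = -40)
t(3)*E(P) = -40*(6 + 0) = -40*6 = -240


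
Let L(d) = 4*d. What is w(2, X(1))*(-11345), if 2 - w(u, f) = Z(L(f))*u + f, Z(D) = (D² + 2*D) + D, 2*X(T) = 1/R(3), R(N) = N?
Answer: 623975/18 ≈ 34665.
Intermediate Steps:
X(T) = ⅙ (X(T) = (½)/3 = (½)*(⅓) = ⅙)
Z(D) = D² + 3*D
w(u, f) = 2 - f - 4*f*u*(3 + 4*f) (w(u, f) = 2 - (((4*f)*(3 + 4*f))*u + f) = 2 - ((4*f*(3 + 4*f))*u + f) = 2 - (4*f*u*(3 + 4*f) + f) = 2 - (f + 4*f*u*(3 + 4*f)) = 2 + (-f - 4*f*u*(3 + 4*f)) = 2 - f - 4*f*u*(3 + 4*f))
w(2, X(1))*(-11345) = (2 - 1*⅙ - 4*⅙*2*(3 + 4*(⅙)))*(-11345) = (2 - ⅙ - 4*⅙*2*(3 + ⅔))*(-11345) = (2 - ⅙ - 4*⅙*2*11/3)*(-11345) = (2 - ⅙ - 44/9)*(-11345) = -55/18*(-11345) = 623975/18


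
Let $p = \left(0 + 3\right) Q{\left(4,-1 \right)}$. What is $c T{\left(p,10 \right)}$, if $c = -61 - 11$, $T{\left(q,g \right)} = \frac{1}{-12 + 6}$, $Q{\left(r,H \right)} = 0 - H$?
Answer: $12$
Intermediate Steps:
$Q{\left(r,H \right)} = - H$
$p = 3$ ($p = \left(0 + 3\right) \left(\left(-1\right) \left(-1\right)\right) = 3 \cdot 1 = 3$)
$T{\left(q,g \right)} = - \frac{1}{6}$ ($T{\left(q,g \right)} = \frac{1}{-6} = - \frac{1}{6}$)
$c = -72$ ($c = -61 - 11 = -72$)
$c T{\left(p,10 \right)} = \left(-72\right) \left(- \frac{1}{6}\right) = 12$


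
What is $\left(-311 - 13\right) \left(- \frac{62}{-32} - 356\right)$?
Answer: $\frac{458865}{4} \approx 1.1472 \cdot 10^{5}$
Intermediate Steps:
$\left(-311 - 13\right) \left(- \frac{62}{-32} - 356\right) = - 324 \left(\left(-62\right) \left(- \frac{1}{32}\right) - 356\right) = - 324 \left(\frac{31}{16} - 356\right) = \left(-324\right) \left(- \frac{5665}{16}\right) = \frac{458865}{4}$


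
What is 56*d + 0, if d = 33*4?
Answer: 7392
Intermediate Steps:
d = 132
56*d + 0 = 56*132 + 0 = 7392 + 0 = 7392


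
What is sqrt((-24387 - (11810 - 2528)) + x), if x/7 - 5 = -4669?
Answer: I*sqrt(66317) ≈ 257.52*I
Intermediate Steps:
x = -32648 (x = 35 + 7*(-4669) = 35 - 32683 = -32648)
sqrt((-24387 - (11810 - 2528)) + x) = sqrt((-24387 - (11810 - 2528)) - 32648) = sqrt((-24387 - 1*9282) - 32648) = sqrt((-24387 - 9282) - 32648) = sqrt(-33669 - 32648) = sqrt(-66317) = I*sqrt(66317)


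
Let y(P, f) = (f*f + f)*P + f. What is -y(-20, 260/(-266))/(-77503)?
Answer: -9490/1370950567 ≈ -6.9222e-6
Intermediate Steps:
y(P, f) = f + P*(f + f**2) (y(P, f) = (f**2 + f)*P + f = (f + f**2)*P + f = P*(f + f**2) + f = f + P*(f + f**2))
-y(-20, 260/(-266))/(-77503) = -(260/(-266))*(1 - 20 - 5200/(-266))/(-77503) = -(260*(-1/266))*(1 - 20 - 5200*(-1)/266)*(-1)/77503 = -(-130*(1 - 20 - 20*(-130/133))/133)*(-1)/77503 = -(-130*(1 - 20 + 2600/133)/133)*(-1)/77503 = -(-130/133*73/133)*(-1)/77503 = -(-9490)*(-1)/(17689*77503) = -1*9490/1370950567 = -9490/1370950567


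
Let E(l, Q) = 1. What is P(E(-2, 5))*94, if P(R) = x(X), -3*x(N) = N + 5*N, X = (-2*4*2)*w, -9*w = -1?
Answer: 3008/9 ≈ 334.22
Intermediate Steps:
w = ⅑ (w = -⅑*(-1) = ⅑ ≈ 0.11111)
X = -16/9 (X = (-2*4*2)*(⅑) = -8*2*(⅑) = -16*⅑ = -16/9 ≈ -1.7778)
x(N) = -2*N (x(N) = -(N + 5*N)/3 = -2*N)
P(R) = 32/9 (P(R) = -2*(-16/9) = 32/9)
P(E(-2, 5))*94 = (32/9)*94 = 3008/9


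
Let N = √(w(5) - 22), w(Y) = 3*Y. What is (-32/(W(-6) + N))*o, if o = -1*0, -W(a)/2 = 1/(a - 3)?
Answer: 0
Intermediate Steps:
W(a) = -2/(-3 + a) (W(a) = -2/(a - 3) = -2/(-3 + a))
o = 0
N = I*√7 (N = √(3*5 - 22) = √(15 - 22) = √(-7) = I*√7 ≈ 2.6458*I)
(-32/(W(-6) + N))*o = -32/(-2/(-3 - 6) + I*√7)*0 = -32/(-2/(-9) + I*√7)*0 = -32/(-2*(-⅑) + I*√7)*0 = -32/(2/9 + I*√7)*0 = 0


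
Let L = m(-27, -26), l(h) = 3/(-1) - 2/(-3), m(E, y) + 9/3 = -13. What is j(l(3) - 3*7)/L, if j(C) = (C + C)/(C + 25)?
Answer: 7/4 ≈ 1.7500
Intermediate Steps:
m(E, y) = -16 (m(E, y) = -3 - 13 = -16)
l(h) = -7/3 (l(h) = 3*(-1) - 2*(-⅓) = -3 + ⅔ = -7/3)
j(C) = 2*C/(25 + C) (j(C) = (2*C)/(25 + C) = 2*C/(25 + C))
L = -16
j(l(3) - 3*7)/L = (2*(-7/3 - 3*7)/(25 + (-7/3 - 3*7)))/(-16) = (2*(-7/3 - 1*21)/(25 + (-7/3 - 1*21)))*(-1/16) = (2*(-7/3 - 21)/(25 + (-7/3 - 21)))*(-1/16) = (2*(-70/3)/(25 - 70/3))*(-1/16) = (2*(-70/3)/(5/3))*(-1/16) = (2*(-70/3)*(⅗))*(-1/16) = -28*(-1/16) = 7/4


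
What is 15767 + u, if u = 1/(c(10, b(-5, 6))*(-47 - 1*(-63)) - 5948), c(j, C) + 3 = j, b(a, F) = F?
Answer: 92016211/5836 ≈ 15767.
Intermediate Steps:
c(j, C) = -3 + j
u = -1/5836 (u = 1/((-3 + 10)*(-47 - 1*(-63)) - 5948) = 1/(7*(-47 + 63) - 5948) = 1/(7*16 - 5948) = 1/(112 - 5948) = 1/(-5836) = -1/5836 ≈ -0.00017135)
15767 + u = 15767 - 1/5836 = 92016211/5836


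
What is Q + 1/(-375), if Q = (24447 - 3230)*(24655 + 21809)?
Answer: 369685007999/375 ≈ 9.8583e+8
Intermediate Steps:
Q = 985826688 (Q = 21217*46464 = 985826688)
Q + 1/(-375) = 985826688 + 1/(-375) = 985826688 - 1/375 = 369685007999/375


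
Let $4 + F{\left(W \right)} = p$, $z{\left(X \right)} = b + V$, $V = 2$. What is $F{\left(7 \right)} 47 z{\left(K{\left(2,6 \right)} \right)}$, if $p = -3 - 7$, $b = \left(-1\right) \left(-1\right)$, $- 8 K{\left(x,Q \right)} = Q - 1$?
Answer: $-1974$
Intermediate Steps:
$K{\left(x,Q \right)} = \frac{1}{8} - \frac{Q}{8}$ ($K{\left(x,Q \right)} = - \frac{Q - 1}{8} = - \frac{-1 + Q}{8} = \frac{1}{8} - \frac{Q}{8}$)
$b = 1$
$z{\left(X \right)} = 3$ ($z{\left(X \right)} = 1 + 2 = 3$)
$p = -10$ ($p = -3 - 7 = -10$)
$F{\left(W \right)} = -14$ ($F{\left(W \right)} = -4 - 10 = -14$)
$F{\left(7 \right)} 47 z{\left(K{\left(2,6 \right)} \right)} = \left(-14\right) 47 \cdot 3 = \left(-658\right) 3 = -1974$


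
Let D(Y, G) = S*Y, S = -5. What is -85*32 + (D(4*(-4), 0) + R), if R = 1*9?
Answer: -2631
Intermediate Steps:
D(Y, G) = -5*Y
R = 9
-85*32 + (D(4*(-4), 0) + R) = -85*32 + (-20*(-4) + 9) = -2720 + (-5*(-16) + 9) = -2720 + (80 + 9) = -2720 + 89 = -2631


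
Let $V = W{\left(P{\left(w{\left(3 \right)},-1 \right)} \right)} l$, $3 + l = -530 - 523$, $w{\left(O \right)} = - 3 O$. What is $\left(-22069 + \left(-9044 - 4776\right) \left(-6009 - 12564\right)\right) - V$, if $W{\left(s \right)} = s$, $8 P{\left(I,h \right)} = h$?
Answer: $256656659$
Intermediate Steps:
$P{\left(I,h \right)} = \frac{h}{8}$
$l = -1056$ ($l = -3 - 1053 = -1056$)
$V = 132$ ($V = \frac{1}{8} \left(-1\right) \left(-1056\right) = \left(- \frac{1}{8}\right) \left(-1056\right) = 132$)
$\left(-22069 + \left(-9044 - 4776\right) \left(-6009 - 12564\right)\right) - V = \left(-22069 + \left(-9044 - 4776\right) \left(-6009 - 12564\right)\right) - 132 = \left(-22069 - -256678860\right) - 132 = \left(-22069 + 256678860\right) - 132 = 256656791 - 132 = 256656659$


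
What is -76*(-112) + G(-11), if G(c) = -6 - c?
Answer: 8517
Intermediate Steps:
-76*(-112) + G(-11) = -76*(-112) + (-6 - 1*(-11)) = 8512 + (-6 + 11) = 8512 + 5 = 8517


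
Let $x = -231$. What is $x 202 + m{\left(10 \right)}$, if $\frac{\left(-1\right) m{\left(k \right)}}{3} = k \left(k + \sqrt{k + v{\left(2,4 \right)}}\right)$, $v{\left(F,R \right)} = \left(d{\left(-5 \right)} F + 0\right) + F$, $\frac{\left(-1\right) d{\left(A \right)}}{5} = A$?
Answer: $-46962 - 30 \sqrt{62} \approx -47198.0$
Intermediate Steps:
$d{\left(A \right)} = - 5 A$
$v{\left(F,R \right)} = 26 F$ ($v{\left(F,R \right)} = \left(\left(-5\right) \left(-5\right) F + 0\right) + F = \left(25 F + 0\right) + F = 25 F + F = 26 F$)
$m{\left(k \right)} = - 3 k \left(k + \sqrt{52 + k}\right)$ ($m{\left(k \right)} = - 3 k \left(k + \sqrt{k + 26 \cdot 2}\right) = - 3 k \left(k + \sqrt{k + 52}\right) = - 3 k \left(k + \sqrt{52 + k}\right)$)
$x 202 + m{\left(10 \right)} = \left(-231\right) 202 - 30 \left(10 + \sqrt{52 + 10}\right) = -46662 - 30 \left(10 + \sqrt{62}\right) = -46662 - \left(300 + 30 \sqrt{62}\right) = -46962 - 30 \sqrt{62}$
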